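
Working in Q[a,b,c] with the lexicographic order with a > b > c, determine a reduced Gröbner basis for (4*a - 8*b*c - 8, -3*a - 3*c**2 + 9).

The reduced Gröbner basis is the canonical form of the ideal for this ordering.

f_1 = 4*a - 8*b*c - 8, LT = a.
f_2 = -3*a - 3*c**2 + 9, LT = a.

S(f_1,f_2): lcm = a. S = -2*b*c - c**2 + 1.
  leading term b*c: no divisor's leading term divides it; move -2*b*c to the remainder.
  leading term c**2: no divisor's leading term divides it; move -c**2 to the remainder.
  leading term 1: no divisor's leading term divides it; move 1 to the remainder.
  remainder -2*b*c - c**2 + 1 ≠ 0; add g_3 = -2*b*c - c**2 + 1 to the basis.

The other S-polynomials (S(f_1,g_3), S(f_2,g_3)) all reduce to 0 modulo the current basis, so we have a Gröbner basis.
Inter-reduce: drop elements whose leading term is divisible by another's, tail-reduce, and make monic.

G = {a + c**2 - 3, b*c + 1/2*c**2 - 1/2}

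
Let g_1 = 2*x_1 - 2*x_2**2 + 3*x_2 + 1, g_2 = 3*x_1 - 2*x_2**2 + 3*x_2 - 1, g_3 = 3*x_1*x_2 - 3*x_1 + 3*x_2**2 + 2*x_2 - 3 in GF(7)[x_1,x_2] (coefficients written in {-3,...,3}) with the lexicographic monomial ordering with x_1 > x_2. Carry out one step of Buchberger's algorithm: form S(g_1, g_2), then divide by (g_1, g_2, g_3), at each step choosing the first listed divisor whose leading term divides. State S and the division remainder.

lcm(LM(g_1), LM(g_2)) = x_1.
S = (lcm/LT(g_1))·g_1 − (lcm/LT(g_2))·g_2 = 2*x_2**2 - 3*x_2 + 2.
Reduce S modulo (g_1, g_2, g_3) in that order:
  leading term x_2**2: no divisor's leading term divides it; move 2*x_2**2 to the remainder.
  leading term x_2: no divisor's leading term divides it; move -3*x_2 to the remainder.
  leading term 1: no divisor's leading term divides it; move 2 to the remainder.
The remainder 2*x_2**2 - 3*x_2 + 2 is nonzero, so it would be added as the next basis element.
This is the inner loop of Buchberger's algorithm — each nonzero remainder becomes a new basis element.

S(g_1, g_2) = 2*x_2**2 - 3*x_2 + 2; remainder on division = 2*x_2**2 - 3*x_2 + 2.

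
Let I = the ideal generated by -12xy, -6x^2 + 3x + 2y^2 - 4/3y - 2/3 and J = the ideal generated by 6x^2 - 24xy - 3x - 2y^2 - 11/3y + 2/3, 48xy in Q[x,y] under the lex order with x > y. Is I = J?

No, the ideals differ.

For a fixed monomial order, each ideal has a unique reduced Gröbner basis; comparing bases decides equality.
Buchberger on the first generating set:
f_1 = -12xy, LT = xy.
f_2 = -6x^2 + 3x + 2y^2 - 4/3y - 2/3, LT = x^2.

S(f_1,f_2): lcm = x^2y. S = 1/2xy + 1/3y^3 - 2/9y^2 - 1/9y.
  leading term xy: subtract (-1/24)·f_1 from 1/2xy + 1/3y^3 - 2/9y^2 - 1/9y → 1/3y^3 - 2/9y^2 - 1/9y
  leading term y^3: no divisor's leading term divides it; move 1/3y^3 to the remainder.
  leading term y^2: no divisor's leading term divides it; move -2/9y^2 to the remainder.
  leading term y: no divisor's leading term divides it; move -1/9y to the remainder.
  remainder 1/3y^3 - 2/9y^2 - 1/9y ≠ 0; add g_3 = 1/3y^3 - 2/9y^2 - 1/9y to the basis.

S(f_1,g_3): lcm = xy^3. S = 2/3xy^2 + 1/3xy.
  leading term xy^2: subtract (-1/18y)·f_1 from 2/3xy^2 + 1/3xy → 1/3xy
  leading term xy: subtract (-1/36)·f_1 from 1/3xy → 0
  remainder 0.

S(f_2,g_3): leading monomials are coprime, so the S-polynomial reduces to 0 (Buchberger's first criterion).
Every S-polynomial of the final basis reduces to 0, so we have a Gröbner basis.
Inter-reduce: drop elements whose leading term is divisible by another's, tail-reduce, and make monic.
Reduced Gröbner basis: {x^2 - 1/2x - 1/3y^2 + 2/9y + 1/9, xy, y^3 - 2/3y^2 - 1/3y}.

Buchberger on the second generating set:
h_1 = 6x^2 - 24xy - 3x - 2y^2 - 11/3y + 2/3, LT = x^2.
h_2 = 48xy, LT = xy.

S(h_1,h_2): lcm = x^2y. S = -4xy^2 - 1/2xy - 1/3y^3 - 11/18y^2 + 1/9y.
  leading term xy^2: subtract (-1/12y)·h_2 from -4xy^2 - 1/2xy - 1/3y^3 - 11/18y^2 + 1/9y → -1/2xy - 1/3y^3 - 11/18y^2 + 1/9y
  leading term xy: subtract (-1/96)·h_2 from -1/2xy - 1/3y^3 - 11/18y^2 + 1/9y → -1/3y^3 - 11/18y^2 + 1/9y
  leading term y^3: no divisor's leading term divides it; move -1/3y^3 to the remainder.
  leading term y^2: no divisor's leading term divides it; move -11/18y^2 to the remainder.
  leading term y: no divisor's leading term divides it; move 1/9y to the remainder.
  remainder -1/3y^3 - 11/18y^2 + 1/9y ≠ 0; add k_3 = -1/3y^3 - 11/18y^2 + 1/9y to the basis.

S(h_1,k_3): leading monomials are coprime, so the S-polynomial reduces to 0 (Buchberger's first criterion).
S(h_2,k_3): lcm = xy^3. S = -11/6xy^2 + 1/3xy.
  leading term xy^2: subtract (-11/288y)·h_2 from -11/6xy^2 + 1/3xy → 1/3xy
  leading term xy: subtract (1/144)·h_2 from 1/3xy → 0
  remainder 0.

Every S-polynomial of the final basis reduces to 0, so we have a Gröbner basis.
Inter-reduce: drop elements whose leading term is divisible by another's, tail-reduce, and make monic.
Reduced Gröbner basis: {x^2 - 1/2x - 1/3y^2 - 11/18y + 1/9, xy, y^3 + 11/6y^2 - 1/3y}.

The bases are distinct; the ideals are different.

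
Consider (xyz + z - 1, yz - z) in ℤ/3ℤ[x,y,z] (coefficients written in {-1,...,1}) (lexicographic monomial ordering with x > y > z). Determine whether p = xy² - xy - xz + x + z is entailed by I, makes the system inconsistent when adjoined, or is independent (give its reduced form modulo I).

xy² - xy - xz + x + z is independent of I; its normal form modulo I is x - z - 1.

First compute the reduced Gröbner basis of I by Buchberger's algorithm.
f_1 = xyz + z - 1, LT = xyz.
f_2 = yz - z, LT = yz.

S(f_1,f_2): lcm = xyz. S = xz + z - 1.
  reduce S modulo (f_1, f_2):
  remainder xz + z - 1 ≠ 0; add h_3 = xz + z - 1 to the basis.

S(f_1,h_3): lcm = xyz. S = -yz + y + z - 1.
  reduce S modulo (f_1, f_2, h_3):
  remainder y - 1 ≠ 0; add h_4 = y - 1 to the basis.

The other S-polynomials (S(f_2,h_3), S(f_1,h_4), S(f_2,h_4), S(h_3,h_4)) all reduce to 0 modulo the current basis, so we have a Gröbner basis.
Inter-reduce: drop elements whose leading term is divisible by another's, tail-reduce, and make monic.
Reduced Gröbner basis: {xz + z - 1, y - 1}.
Label its elements g_1 = xz + z - 1, g_2 = y - 1.

Reduce p = xy² - xy - xz + x + z modulo G:
  leading term xy²: subtract (xy)·g_2 from xy² - xy - xz + x + z → -xz + x + z
  leading term xz: subtract (-1)·g_1 from -xz + x + z → x - z - 1
  leading term x: no divisor's leading term divides it; move x to the remainder.
  leading term z: no divisor's leading term divides it; move -z to the remainder.
  leading term 1: no divisor's leading term divides it; move -1 to the remainder.
  normal form = x - z - 1.
The normal form is nonzero, so p ∉ I. Since p minus its normal form lies in I, I + (p) = I + (r) where r = x - z - 1; decide whether this ideal is the whole ring.
Run Buchberger on G together with r (pairs among the g_i already reduce to 0 since G is a Gröbner basis):
g_1 = xz + z - 1, LT = xz.
g_2 = y - 1, LT = y.
r = x - z - 1, LT = x.

S(g_1,r): lcm = xz. S = z² - z - 1.
  reduce S modulo (g_1, g_2, r):
  remainder z² - z - 1 ≠ 0; add m_4 = z² - z - 1 to the basis.

The other S-polynomials (S(g_1,g_2), S(g_2,r), S(g_1,m_4), S(g_2,m_4), S(r,m_4)) all reduce to 0 modulo the current basis, so we have a Gröbner basis.
Inter-reduce: drop elements whose leading term is divisible by another's, tail-reduce, and make monic.
Reduced Gröbner basis: {x - z - 1, y - 1, z² - z - 1}.
The reduced Gröbner basis of I + (p) is {x - z - 1, y - 1, z² - z - 1} ≠ {1}, a proper ideal, so the enlarged system stays consistent: p is independent of I, with normal form x - z - 1.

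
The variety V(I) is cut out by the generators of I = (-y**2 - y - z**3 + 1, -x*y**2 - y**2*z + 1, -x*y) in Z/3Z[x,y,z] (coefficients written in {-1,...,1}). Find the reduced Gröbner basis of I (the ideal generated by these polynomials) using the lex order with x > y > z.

G = {x, y - z**7 - z**4 - z**3 - z - 1, z**8 + z**5 - z**4 + z**2 + 1}

This is the nonlinear analogue of row-reducing a linear system.

f_1 = -y**2 - y - z**3 + 1, LT = y**2.
f_2 = -x*y**2 - y**2*z + 1, LT = x*y**2.
f_3 = -x*y, LT = x*y.

S(f_1,f_2): lcm = x*y**2. S = x*y + x*z**3 - x - y**2*z + 1.
  reduce S modulo (f_1, f_2, f_3):
  remainder x*z**3 - x + y*z + z**4 - z + 1 ≠ 0; add g_4 = x*z**3 - x + y*z + z**4 - z + 1 to the basis.

S(f_1,f_3): lcm = x*y**2. S = x*y + x*z**3 - x.
  reduce S modulo (f_1, f_2, f_3, g_4):
  remainder -y*z - z**4 + z - 1 ≠ 0; add g_5 = -y*z - z**4 + z - 1 to the basis.

S(f_2,g_4): lcm = x*y**2*z**3. S = x*y**2 - y**3*z + y**2*z - y**2 - z**3.
  reduce S modulo (f_1, f_2, f_3, g_4, g_5):
  remainder y - z**7 - z**4 - z**3 - z - 1 ≠ 0; add g_6 = y - z**7 - z**4 - z**3 - z - 1 to the basis.

S(f_3,g_5): lcm = x*y*z. S = -x*z**4 + x*z - x.
  reduce S modulo (f_1, f_2, f_3, g_4, g_5, g_6):
  remainder -x ≠ 0; add g_7 = -x to the basis.

S(f_1,g_6): lcm = y**2. S = y*z**7 + y*z**4 + y*z**3 + y*z - y + z**3 - 1.
  reduce S modulo (f_1, f_2, f_3, g_4, g_5, g_6, g_7):
  remainder -z**10 - z**7 + z**6 - z**4 - z**2 ≠ 0; add g_8 = -z**10 - z**7 + z**6 - z**4 - z**2 to the basis.

S(g_5,g_6): lcm = y*z. S = z**8 + z**5 - z**4 + z**2 + 1.
  reduce S modulo (f_1, f_2, f_3, g_4, g_5, g_6, g_7, g_8):
  remainder z**8 + z**5 - z**4 + z**2 + 1 ≠ 0; add g_9 = z**8 + z**5 - z**4 + z**2 + 1 to the basis.

The other S-polynomials (S(f_2,f_3), S(f_1,g_4), S(f_3,g_4), S(f_1,g_5), S(f_2,g_5), S(g_4,g_5), S(f_2,g_6), S(f_3,g_6), S(g_4,g_6), S(f_1,g_7), S(f_2,g_7), S(f_3,g_7), S(g_4,g_7), S(g_5,g_7), S(g_6,g_7), S(f_1,g_8), S(f_2,g_8), S(f_3,g_8), S(g_4,g_8), S(g_5,g_8), S(g_6,g_8), S(g_7,g_8), S(f_1,g_9), S(f_2,g_9), S(f_3,g_9), S(g_4,g_9), S(g_5,g_9), S(g_6,g_9), S(g_7,g_9), S(g_8,g_9)) all reduce to 0 modulo the current basis, so we have a Gröbner basis.
Inter-reduce: drop elements whose leading term is divisible by another's, tail-reduce, and make monic.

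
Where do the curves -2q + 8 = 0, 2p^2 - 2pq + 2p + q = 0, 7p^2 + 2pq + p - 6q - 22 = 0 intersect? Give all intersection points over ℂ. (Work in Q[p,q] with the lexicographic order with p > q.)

Compute a lex Gröbner basis by Buchberger's algorithm.
f_1 = -2q + 8, LT = q.
f_2 = 2p^2 - 2pq + 2p + q, LT = p^2.
f_3 = 7p^2 + 2pq + p - 6q - 22, LT = p^2.

S(f_2,f_3): lcm = p^2. S = -9/7pq + 6/7p + 19/14q + 22/7.
  reduce S modulo (f_1, f_2, f_3):
  remainder -30/7p + 60/7 ≠ 0; add h_4 = -30/7p + 60/7 to the basis.

The other S-polynomials (S(f_1,f_2), S(f_1,f_3), S(f_1,h_4), S(f_2,h_4), S(f_3,h_4)) all reduce to 0 modulo the current basis, so we have a Gröbner basis.
Inter-reduce: drop elements whose leading term is divisible by another's, tail-reduce, and make monic.
Reduced Gröbner basis: {p - 2, q - 4}.

From the last basis element, q - 4 = 0, so q takes values in {4}. Each choice, substituted upward through the basis, yields the corresponding point(s) of the solution set.
  q = 4: the earlier basis element becomes p - 2 = 0, giving p = 2 — point (2, 4).
This is the nonlinear analogue of row-reducing a linear system.

{(2, 4)}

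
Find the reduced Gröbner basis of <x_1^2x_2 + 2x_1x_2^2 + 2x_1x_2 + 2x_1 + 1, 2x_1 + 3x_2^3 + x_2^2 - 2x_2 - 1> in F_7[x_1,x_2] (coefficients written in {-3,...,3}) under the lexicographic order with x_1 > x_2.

f_1 = x_1^2x_2 + 2x_1x_2^2 + 2x_1x_2 + 2x_1 + 1, LT = x_1^2x_2.
f_2 = 2x_1 + 3x_2^3 + x_2^2 - 2x_2 - 1, LT = x_1.

S(f_1,f_2): lcm = x_1^2x_2. S = 2x_1x_2^4 + 3x_1x_2^3 + 3x_1x_2^2 - x_1x_2 + 2x_1 + 1.
  reduce S modulo (f_1, f_2):
  remainder -3x_2^7 - 2x_2^6 + 3x_2^5 - 3x_2^4 + 2x_2^3 + 3x_2^2 - 2x_2 + 2 ≠ 0; add g_3 = -3x_2^7 - 2x_2^6 + 3x_2^5 - 3x_2^4 + 2x_2^3 + 3x_2^2 - 2x_2 + 2 to the basis.

The other S-polynomials (S(f_1,g_3), S(f_2,g_3)) all reduce to 0 modulo the current basis, so we have a Gröbner basis.
Inter-reduce: drop elements whose leading term is divisible by another's, tail-reduce, and make monic.

G = {x_1 - 2x_2^3 - 3x_2^2 - x_2 + 3, x_2^7 + 3x_2^6 - x_2^5 + x_2^4 - 3x_2^3 - x_2^2 + 3x_2 - 3}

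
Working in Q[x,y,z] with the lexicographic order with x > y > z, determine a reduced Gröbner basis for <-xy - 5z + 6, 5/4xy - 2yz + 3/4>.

G = {xy + 5z - 6, xz - 33/25x - 8/5z^2 + 48/25z, yz + 25/8z - 33/8}

f_1 = -xy - 5z + 6, LT = xy.
f_2 = 5/4xy - 2yz + 3/4, LT = xy.

S(f_1,f_2): lcm = xy. S = 8/5yz + 5z - 33/5.
  leading term yz: no divisor's leading term divides it; move 8/5yz to the remainder.
  leading term z: no divisor's leading term divides it; move 5z to the remainder.
  leading term 1: no divisor's leading term divides it; move -33/5 to the remainder.
  remainder 8/5yz + 5z - 33/5 ≠ 0; add g_3 = 8/5yz + 5z - 33/5 to the basis.

S(f_1,g_3): lcm = xyz. S = -25/8xz + 33/8x + 5z^2 - 6z.
  leading term xz: no divisor's leading term divides it; move -25/8xz to the remainder.
  leading term x: no divisor's leading term divides it; move 33/8x to the remainder.
  leading term z^2: no divisor's leading term divides it; move 5z^2 to the remainder.
  leading term z: no divisor's leading term divides it; move -6z to the remainder.
  remainder -25/8xz + 33/8x + 5z^2 - 6z ≠ 0; add g_4 = -25/8xz + 33/8x + 5z^2 - 6z to the basis.

The other S-polynomials (S(f_2,g_3), S(f_1,g_4), S(f_2,g_4), S(g_3,g_4)) all reduce to 0 modulo the current basis, so we have a Gröbner basis.
Inter-reduce: drop elements whose leading term is divisible by another's, tail-reduce, and make monic.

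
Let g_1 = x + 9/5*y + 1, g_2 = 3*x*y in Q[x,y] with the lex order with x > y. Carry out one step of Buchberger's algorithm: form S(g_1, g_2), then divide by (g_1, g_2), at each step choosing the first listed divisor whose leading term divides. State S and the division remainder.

lcm(LM(g_1), LM(g_2)) = x*y.
S = (lcm/LT(g_1))·g_1 − (lcm/LT(g_2))·g_2 = 9/5*y**2 + y.
Reduce S modulo (g_1, g_2) in that order:
  leading term y**2: no divisor's leading term divides it; move 9/5*y**2 to the remainder.
  leading term y: no divisor's leading term divides it; move y to the remainder.
The remainder 9/5*y**2 + y is nonzero, so it would be added as the next basis element.
An S-polynomial is built so that the two leading terms cancel; whether anything survives reduction is exactly the Gröbner-basis criterion.

S(g_1, g_2) = 9/5*y**2 + y; remainder on division = 9/5*y**2 + y.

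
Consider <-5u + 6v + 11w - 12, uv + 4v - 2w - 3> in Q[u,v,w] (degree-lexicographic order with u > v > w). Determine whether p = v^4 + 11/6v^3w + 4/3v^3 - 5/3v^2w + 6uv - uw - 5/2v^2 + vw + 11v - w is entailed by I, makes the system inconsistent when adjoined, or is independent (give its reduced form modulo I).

First compute the reduced Gröbner basis of I by Buchberger's algorithm.
f_1 = -5u + 6v + 11w - 12, LT = u.
f_2 = uv + 4v - 2w - 3, LT = uv.

S(f_1,f_2): lcm = uv. S = -6/5v^2 - 11/5vw - 8/5v + 2w + 3.
  reduce S modulo (f_1, f_2):
  remainder -6/5v^2 - 11/5vw - 8/5v + 2w + 3 ≠ 0; add h_3 = -6/5v^2 - 11/5vw - 8/5v + 2w + 3 to the basis.

The other S-polynomials (S(f_1,h_3), S(f_2,h_3)) all reduce to 0 modulo the current basis, so we have a Gröbner basis.
Inter-reduce: drop elements whose leading term is divisible by another's, tail-reduce, and make monic.
Reduced Gröbner basis: {v^2 + 11/6vw + 4/3v - 5/3w - 5/2, u - 6/5v - 11/5w + 12/5}.
Label its elements g_1 = v^2 + 11/6vw + 4/3v - 5/3w - 5/2, g_2 = u - 6/5v - 11/5w + 12/5.

Reduce p = v^4 + 11/6v^3w + 4/3v^3 - 5/3v^2w + 6uv - uw - 5/2v^2 + vw + 11v - w modulo G:
  leading term v^4: subtract (v^2)·g_1 from v^4 + 11/6v^3w + 4/3v^3 - 5/3v^2w + 6uv - uw - 5/2v^2 + vw + 11v - w → 6uv - uw + vw + 11v - w
  leading term uv: subtract (6v)·g_2 from 6uv - uw + vw + 11v - w → -uw + 36/5v^2 + 71/5vw - 17/5v - w
  leading term uw: subtract (-w)·g_2 from -uw + 36/5v^2 + 71/5vw - 17/5v - w → 36/5v^2 + 13vw - 11/5w^2 - 17/5v + 7/5w
  leading term v^2: subtract (36/5)·g_1 from 36/5v^2 + 13vw - 11/5w^2 - 17/5v + 7/5w → -1/5vw - 11/5w^2 - 13v + 67/5w + 18
  leading term vw: no divisor's leading term divides it; move -1/5vw to the remainder.
  leading term w^2: no divisor's leading term divides it; move -11/5w^2 to the remainder.
  leading term v: no divisor's leading term divides it; move -13v to the remainder.
  leading term w: no divisor's leading term divides it; move 67/5w to the remainder.
  leading term 1: no divisor's leading term divides it; move 18 to the remainder.
  normal form = -1/5vw - 11/5w^2 - 13v + 67/5w + 18.
The normal form is nonzero, so p ∉ I. Since p minus its normal form lies in I, I + (p) = I + (r) where r = -1/5vw - 11/5w^2 - 13v + 67/5w + 18; decide whether this ideal is the whole ring.
Run Buchberger on G together with r (pairs among the g_i already reduce to 0 since G is a Gröbner basis):
g_1 = v^2 + 11/6vw + 4/3v - 5/3w - 5/2, LT = v^2.
g_2 = u - 6/5v - 11/5w + 12/5, LT = u.
r = -1/5vw - 11/5w^2 - 13v + 67/5w + 18, LT = vw.

S(g_1,r): lcm = v^2w. S = -55/6vw^2 - 65v^2 + 205/3vw - 5/3w^2 + 90v - 5/2w.
  reduce S modulo (g_1, g_2, r):
  remainder 605/6w^3 - 18465/2w^2 - 50740v + 103095/2w + 140675/2 ≠ 0; add m_4 = 605/6w^3 - 18465/2w^2 - 50740v + 103095/2w + 140675/2 to the basis.

The other S-polynomials (S(g_1,g_2), S(g_2,r), S(g_1,m_4), S(g_2,m_4), S(r,m_4)) all reduce to 0 modulo the current basis, so we have a Gröbner basis.
Inter-reduce: drop elements whose leading term is divisible by another's, tail-reduce, and make monic.
Reduced Gröbner basis: {w^3 - 11079/121w^2 - 60888/121v + 61857/121w + 84405/121, v^2 - 121/6w^2 - 707/6v + 727/6w + 325/2, vw + 11w^2 + 65v - 67w - 90, u - 6/5v - 11/5w + 12/5}.
The reduced Gröbner basis of I + (p) is {w^3 - 11079/121w^2 - 60888/121v + 61857/121w + 84405/121, v^2 - 121/6w^2 - 707/6v + 727/6w + 325/2, vw + 11w^2 + 65v - 67w - 90, u - 6/5v - 11/5w + 12/5} ≠ {1}, a proper ideal, so the enlarged system stays consistent: p is independent of I, with normal form -1/5vw - 11/5w^2 - 13v + 67/5w + 18.

v^4 + 11/6v^3w + 4/3v^3 - 5/3v^2w + 6uv - uw - 5/2v^2 + vw + 11v - w is independent of I; its normal form modulo I is -1/5vw - 11/5w^2 - 13v + 67/5w + 18.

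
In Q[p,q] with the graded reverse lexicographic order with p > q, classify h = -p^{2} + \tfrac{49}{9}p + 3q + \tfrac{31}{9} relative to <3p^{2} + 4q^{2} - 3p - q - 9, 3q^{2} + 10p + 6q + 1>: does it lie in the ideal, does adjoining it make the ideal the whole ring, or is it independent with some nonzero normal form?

First compute the reduced Gröbner basis of I by Buchberger's algorithm.
f_1 = 3p^{2} + 4q^{2} - 3p - q - 9, LT = p^{2}.
f_2 = 3q^{2} + 10p + 6q + 1, LT = q^{2}.

The S-polynomials (S(f_1,f_2)) all reduce to 0 modulo the current basis, so we have a Gröbner basis.
Inter-reduce: drop elements whose leading term is divisible by another's, tail-reduce, and make monic.
Reduced Gröbner basis: {p^{2} - \tfrac{49}{9}p - 3q - \tfrac{31}{9}, q^{2} + \tfrac{10}{3}p + 2q + \tfrac{1}{3}}.
Label its elements g_1 = p^{2} - \tfrac{49}{9}p - 3q - \tfrac{31}{9}, g_2 = q^{2} + \tfrac{10}{3}p + 2q + \tfrac{1}{3}.

Reduce h = -p^{2} + \tfrac{49}{9}p + 3q + \tfrac{31}{9} modulo G:
  leading term p^{2}: subtract (-1)·g_1 from -p^{2} + \tfrac{49}{9}p + 3q + \tfrac{31}{9} → 0
  normal form = 0.
Since the normal form is 0, h ∈ I.

-p^{2} + \tfrac{49}{9}p + 3q + \tfrac{31}{9} lies in I (it reduces to 0).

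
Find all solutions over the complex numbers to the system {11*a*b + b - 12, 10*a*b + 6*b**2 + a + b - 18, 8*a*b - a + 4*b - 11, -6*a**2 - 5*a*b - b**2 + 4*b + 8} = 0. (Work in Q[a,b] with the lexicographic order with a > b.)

Compute a lex Gröbner basis by Buchberger's algorithm.
f_1 = 11*a*b + b - 12, LT = a*b.
f_2 = 10*a*b + a + 6*b**2 + b - 18, LT = a*b.
f_3 = 8*a*b - a + 4*b - 11, LT = a*b.
f_4 = -6*a**2 - 5*a*b - b**2 + 4*b + 8, LT = a**2.

S(f_1,f_2): lcm = a*b. S = -1/10*a - 3/5*b**2 - 1/110*b + 39/55.
  reduce S modulo (f_1, f_2, f_3, f_4):
  remainder -1/10*a - 3/5*b**2 - 1/110*b + 39/55 ≠ 0; add h_5 = -1/10*a - 3/5*b**2 - 1/110*b + 39/55 to the basis.

S(f_1,f_3): lcm = a*b. S = 1/8*a - 9/22*b + 25/88.
  reduce S modulo (f_1, f_2, f_3, f_4, h_5):
  remainder -3/4*b**2 - 37/88*b + 103/88 ≠ 0; add h_6 = -3/4*b**2 - 37/88*b + 103/88 to the basis.

S(f_1,f_4): lcm = a**2*b. S = -5/6*a*b**2 + 1/11*a*b - 12/11*a - 1/6*b**3 + 2/3*b**2 + 4/3*b.
  reduce S modulo (f_1, f_2, f_3, f_4, h_5, h_6):
  remainder -101485/26136*b + 101485/26136 ≠ 0; add h_7 = -101485/26136*b + 101485/26136 to the basis.

The other S-polynomials (S(f_2,f_3), S(f_2,f_4), S(f_3,f_4), S(f_1,h_5), S(f_2,h_5), S(f_3,h_5), S(f_4,h_5), S(f_1,h_6), S(f_2,h_6), S(f_3,h_6), S(f_4,h_6), S(h_5,h_6), S(f_1,h_7), S(f_2,h_7), S(f_3,h_7), S(f_4,h_7), S(h_5,h_7), S(h_6,h_7)) all reduce to 0 modulo the current basis, so we have a Gröbner basis.
Inter-reduce: drop elements whose leading term is divisible by another's, tail-reduce, and make monic.
Reduced Gröbner basis: {a - 1, b - 1}.

A lex Gröbner basis eliminates variables successively. Here b - 1 depends only on b, with roots {1}; lifting each root through the earlier basis elements recovers the full solutions.
  b = 1: the earlier basis element becomes a - 1 = 0, giving a = 1 — point (1, 1).

{(1, 1)}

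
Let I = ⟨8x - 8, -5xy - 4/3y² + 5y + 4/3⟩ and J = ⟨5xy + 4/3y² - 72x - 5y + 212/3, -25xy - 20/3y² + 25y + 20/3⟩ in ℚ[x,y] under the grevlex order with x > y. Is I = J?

Two ideals are equal iff their reduced Gröbner bases coincide (the reduced basis is unique for a fixed ordering).
Buchberger on the first generating set:
f_1 = 8x - 8, LT = x.
f_2 = -5xy - 4/3y² + 5y + 4/3, LT = xy.

S(f_1,f_2): lcm = xy. S = -4/15y² + 4/15.
  leading term y²: no divisor's leading term divides it; move -4/15y² to the remainder.
  leading term 1: no divisor's leading term divides it; move 4/15 to the remainder.
  remainder -4/15y² + 4/15 ≠ 0; add g_3 = -4/15y² + 4/15 to the basis.

The other S-polynomials (S(f_1,g_3), S(f_2,g_3)) all reduce to 0 modulo the current basis, so we have a Gröbner basis.
Inter-reduce: drop elements whose leading term is divisible by another's, tail-reduce, and make monic.
Reduced Gröbner basis: {y² - 1, x - 1}.

Buchberger on the second generating set:
h_1 = 5xy + 4/3y² - 72x - 5y + 212/3, LT = xy.
h_2 = -25xy - 20/3y² + 25y + 20/3, LT = xy.

S(h_1,h_2): lcm = xy. S = -72/5x + 72/5.
  leading term x: no divisor's leading term divides it; move -72/5x to the remainder.
  leading term 1: no divisor's leading term divides it; move 72/5 to the remainder.
  remainder -72/5x + 72/5 ≠ 0; add k_3 = -72/5x + 72/5 to the basis.

S(h_1,k_3): lcm = xy. S = 4/15y² - 72/5x + 212/15.
  leading term y²: no divisor's leading term divides it; move 4/15y² to the remainder.
  leading term x: subtract (1)·k_3 from -72/5x + 212/15 → -4/15
  leading term 1: no divisor's leading term divides it; move -4/15 to the remainder.
  remainder 4/15y² - 4/15 ≠ 0; add k_4 = 4/15y² - 4/15 to the basis.

The other S-polynomials (S(h_2,k_3), S(h_1,k_4), S(h_2,k_4), S(k_3,k_4)) all reduce to 0 modulo the current basis, so we have a Gröbner basis.
Inter-reduce: drop elements whose leading term is divisible by another's, tail-reduce, and make monic.
Reduced Gröbner basis: {y² - 1, x - 1}.

Same reduced basis, so the two generating sets span the same ideal.
The choice of monomial ordering does not affect the verdict — as long as both bases are computed under the same ordering, their equality decides ideal equality.

Yes, the ideals are equal.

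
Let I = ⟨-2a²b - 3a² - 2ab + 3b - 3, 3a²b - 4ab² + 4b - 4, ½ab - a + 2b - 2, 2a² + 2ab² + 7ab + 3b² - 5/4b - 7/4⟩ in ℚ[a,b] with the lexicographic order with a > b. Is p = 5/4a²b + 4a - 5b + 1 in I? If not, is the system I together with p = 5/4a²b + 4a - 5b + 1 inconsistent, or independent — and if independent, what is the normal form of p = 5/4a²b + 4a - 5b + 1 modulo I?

Adjoining 5/4a²b + 4a - 5b + 1 makes the ideal the whole ring: the system is inconsistent.

First compute the reduced Gröbner basis of I by Buchberger's algorithm.
f_1 = -2a²b - 3a² - 2ab + 3b - 3, LT = a²b.
f_2 = 3a²b - 4ab² + 4b - 4, LT = a²b.
f_3 = ½ab - a + 2b - 2, LT = ab.
f_4 = 2a² + 2ab² + 7ab + 3b² - 5/4b - 7/4, LT = a².

S(f_1,f_2): lcm = a²b. S = 3/2a² + 4/3ab² + ab - 17/6b + 17/6.
  leading term a²: subtract (¾)·f_4 from 3/2a² + 4/3ab² + ab - 17/6b + 17/6 → -⅙ab² - 17/4ab - 9/4b² - 91/48b + 199/48
  leading term ab²: subtract (-⅓b)·f_3 from -⅙ab² - 17/4ab - 9/4b² - 91/48b + 199/48 → -55/12ab - 19/12b² - 41/16b + 199/48
  leading term ab: subtract (-55/6)·f_3 from -55/12ab - 19/12b² - 41/16b + 199/48 → -55/6a - 19/12b² + 757/48b - 227/16
  leading term a: no divisor's leading term divides it; move -55/6a to the remainder.
  leading term b²: no divisor's leading term divides it; move -19/12b² to the remainder.
  leading term b: no divisor's leading term divides it; move 757/48b to the remainder.
  leading term 1: no divisor's leading term divides it; move -227/16 to the remainder.
  remainder -55/6a - 19/12b² + 757/48b - 227/16 ≠ 0; add h_5 = -55/6a - 19/12b² + 757/48b - 227/16 to the basis.

S(f_1,f_3): lcm = a²b. S = 7/2a² - 3ab + 4a - 3/2b + 3/2.
  leading term a²: subtract (7/4)·f_4 from 7/2a² - 3ab + 4a - 3/2b + 3/2 → -7/2ab² - 61/4ab + 4a - 21/4b² + 11/16b + 73/16
  leading term ab²: subtract (-7b)·f_3 from -7/2ab² - 61/4ab + 4a - 21/4b² + 11/16b + 73/16 → -89/4ab + 4a + 35/4b² - 213/16b + 73/16
  leading term ab: subtract (-89/2)·f_3 from -89/4ab + 4a + 35/4b² - 213/16b + 73/16 → -81/2a + 35/4b² + 1211/16b - 1351/16
  leading term a: subtract (243/55)·h_5 from -81/2a + 35/4b² + 1211/16b - 1351/16 → 866/55b² + 661/110b - 2393/110
  leading term b²: no divisor's leading term divides it; move 866/55b² to the remainder.
  leading term b: no divisor's leading term divides it; move 661/110b to the remainder.
  leading term 1: no divisor's leading term divides it; move -2393/110 to the remainder.
  remainder 866/55b² + 661/110b - 2393/110 ≠ 0; add h_6 = 866/55b² + 661/110b - 2393/110 to the basis.

S(f_1,f_4): lcm = a²b. S = 3/2a² - ab³ - 7/2ab² + ab - 3/2b³ + ⅝b² - ⅝b + 3/2.
  leading term a²: subtract (¾)·f_4 from 3/2a² - ab³ - 7/2ab² + ab - 3/2b³ + ⅝b² - ⅝b + 3/2 → -ab³ - 5ab² - 17/4ab - 3/2b³ - 13/8b² + 5/16b + 45/16
  leading term ab³: subtract (-2b²)·f_3 from -ab³ - 5ab² - 17/4ab - 3/2b³ - 13/8b² + 5/16b + 45/16 → -7ab² - 17/4ab + 5/2b³ - 45/8b² + 5/16b + 45/16
  leading term ab²: subtract (-14b)·f_3 from -7ab² - 17/4ab + 5/2b³ - 45/8b² + 5/16b + 45/16 → -73/4ab + 5/2b³ + 179/8b² - 443/16b + 45/16
  leading term ab: subtract (-73/2)·f_3 from -73/4ab + 5/2b³ + 179/8b² - 443/16b + 45/16 → -73/2a + 5/2b³ + 179/8b² + 725/16b - 1123/16
  leading term a: subtract (219/55)·h_5 from -73/2a + 5/2b³ + 179/8b² + 725/16b - 1123/16 → 5/2b³ + 12619/440b² - 7693/440b - 3013/220
  leading term b³: subtract (275/1732b)·h_6 from 5/2b³ + 12619/440b² - 7693/440b - 3013/220 → 1320563/47630b² - 1336497/95260b - 3013/220
  leading term b²: subtract (1320563/749956)·h_6 from 1320563/47630b² - 1336497/95260b - 3013/220 → -36914519/1499912b + 36914519/1499912
  leading term b: no divisor's leading term divides it; move -36914519/1499912b to the remainder.
  leading term 1: no divisor's leading term divides it; move 36914519/1499912 to the remainder.
  remainder -36914519/1499912b + 36914519/1499912 ≠ 0; add h_7 = -36914519/1499912b + 36914519/1499912 to the basis.

The other S-polynomials (S(f_2,f_3), S(f_2,f_4), S(f_3,f_4), S(f_1,h_5), S(f_2,h_5), S(f_3,h_5), S(f_4,h_5), S(f_1,h_6), S(f_2,h_6), S(f_3,h_6), S(f_4,h_6), S(h_5,h_6), S(f_1,h_7), S(f_2,h_7), S(f_3,h_7), S(f_4,h_7), S(h_5,h_7), S(h_6,h_7)) all reduce to 0 modulo the current basis, so we have a Gröbner basis.
Inter-reduce: drop elements whose leading term is divisible by another's, tail-reduce, and make monic.
Reduced Gröbner basis: {a, b - 1}.
Label its elements g_1 = a, g_2 = b - 1.

Reduce p = 5/4a²b + 4a - 5b + 1 modulo G:
  leading term a²b: subtract (5/4ab)·g_1 from 5/4a²b + 4a - 5b + 1 → 4a - 5b + 1
  leading term a: subtract (4)·g_1 from 4a - 5b + 1 → -5b + 1
  leading term b: subtract (-5)·g_2 from -5b + 1 → -4
  leading term 1: no divisor's leading term divides it; move -4 to the remainder.
  normal form = -4.
The normal form is nonzero, so p ∉ I. Since p minus its normal form lies in I, I + (p) = I + (r) where r = -4; decide whether this ideal is the whole ring.
Here r = -4 is a nonzero constant, hence a unit: 1 ∈ I + (p), the Gröbner basis of I + (p) is {1}, and the enlarged system has no common solution — adjoining p is inconsistent.

The remainder on division by a Gröbner basis is unique — it is the normal form.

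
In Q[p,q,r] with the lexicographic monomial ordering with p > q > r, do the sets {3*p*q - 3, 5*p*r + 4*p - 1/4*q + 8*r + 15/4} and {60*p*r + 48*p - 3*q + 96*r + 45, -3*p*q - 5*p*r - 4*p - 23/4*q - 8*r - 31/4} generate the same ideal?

No, the ideals differ.

Since reduced Gröbner bases are canonical representatives of ideals under a given ordering, it suffices to compute and compare them.
Buchberger on the first generating set:
f_1 = 3*p*q - 3, LT = p*q.
f_2 = 5*p*r + 4*p - 1/4*q + 8*r + 15/4, LT = p*r.

S(f_1,f_2): lcm = p*q*r. S = -4/5*p*q + 1/20*q**2 - 8/5*q*r - 3/4*q - r.
  reduce S modulo (f_1, f_2):
  remainder 1/20*q**2 - 8/5*q*r - 3/4*q - r - 4/5 ≠ 0; add g_3 = 1/20*q**2 - 8/5*q*r - 3/4*q - r - 4/5 to the basis.

The other S-polynomials (S(f_1,g_3), S(f_2,g_3)) all reduce to 0 modulo the current basis, so we have a Gröbner basis.
Inter-reduce: drop elements whose leading term is divisible by another's, tail-reduce, and make monic.
Reduced Gröbner basis: {p*q - 1, p*r + 4/5*p - 1/20*q + 8/5*r + 3/4, q**2 - 32*q*r - 15*q - 20*r - 16}.

Buchberger on the second generating set:
h_1 = 60*p*r + 48*p - 3*q + 96*r + 45, LT = p*r.
h_2 = -3*p*q - 5*p*r - 4*p - 23/4*q - 8*r - 31/4, LT = p*q.

S(h_1,h_2): lcm = p*q*r. S = 4/5*p*q - 5/3*p*r**2 - 4/3*p*r - 1/20*q**2 - 19/60*q*r + 3/4*q - 8/3*r**2 - 31/12*r.
  reduce S modulo (h_1, h_2):
  remainder -1/20*q**2 - 2/5*q*r - 17/20*q - 4/3*r - 16/15 ≠ 0; add k_3 = -1/20*q**2 - 2/5*q*r - 17/20*q - 4/3*r - 16/15 to the basis.

The other S-polynomials (S(h_1,k_3), S(h_2,k_3)) all reduce to 0 modulo the current basis, so we have a Gröbner basis.
Inter-reduce: drop elements whose leading term is divisible by another's, tail-reduce, and make monic.
Reduced Gröbner basis: {p*q + 2*q + 4/3, p*r + 4/5*p - 1/20*q + 8/5*r + 3/4, q**2 + 8*q*r + 17*q + 80/3*r + 64/3}.

The bases are distinct; the ideals are different.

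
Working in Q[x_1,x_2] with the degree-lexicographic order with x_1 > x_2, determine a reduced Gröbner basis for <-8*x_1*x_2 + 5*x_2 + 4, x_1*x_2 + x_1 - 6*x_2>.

f_1 = -8*x_1*x_2 + 5*x_2 + 4, LT = x_1*x_2.
f_2 = x_1*x_2 + x_1 - 6*x_2, LT = x_1*x_2.

S(f_1,f_2): lcm = x_1*x_2. S = -x_1 + 43/8*x_2 - 1/2.
  leading term x_1: no divisor's leading term divides it; move -x_1 to the remainder.
  leading term x_2: no divisor's leading term divides it; move 43/8*x_2 to the remainder.
  leading term 1: no divisor's leading term divides it; move -1/2 to the remainder.
  remainder -x_1 + 43/8*x_2 - 1/2 ≠ 0; add g_3 = -x_1 + 43/8*x_2 - 1/2 to the basis.

S(f_1,g_3): lcm = x_1*x_2. S = 43/8*x_2**2 - 9/8*x_2 - 1/2.
  leading term x_2**2: no divisor's leading term divides it; move 43/8*x_2**2 to the remainder.
  leading term x_2: no divisor's leading term divides it; move -9/8*x_2 to the remainder.
  leading term 1: no divisor's leading term divides it; move -1/2 to the remainder.
  remainder 43/8*x_2**2 - 9/8*x_2 - 1/2 ≠ 0; add g_4 = 43/8*x_2**2 - 9/8*x_2 - 1/2 to the basis.

S(f_2,g_3): lcm = x_1*x_2. S = 43/8*x_2**2 + x_1 - 13/2*x_2.
  leading term x_2**2: subtract (1)·g_4 from 43/8*x_2**2 + x_1 - 13/2*x_2 → x_1 - 43/8*x_2 + 1/2
  leading term x_1: subtract (-1)·g_3 from x_1 - 43/8*x_2 + 1/2 → 0
  remainder 0.

S(f_1,g_4): lcm = x_1*x_2**2. S = 9/43*x_1*x_2 - 5/8*x_2**2 + 4/43*x_1 - 1/2*x_2.
  leading term x_1*x_2: subtract (-9/344)·f_1 from 9/43*x_1*x_2 - 5/8*x_2**2 + 4/43*x_1 - 1/2*x_2 → -5/8*x_2**2 + 4/43*x_1 - 127/344*x_2 + 9/86
  leading term x_2**2: subtract (-5/43)·g_4 from -5/8*x_2**2 + 4/43*x_1 - 127/344*x_2 + 9/86 → 4/43*x_1 - 1/2*x_2 + 2/43
  leading term x_1: subtract (-4/43)·g_3 from 4/43*x_1 - 1/2*x_2 + 2/43 → 0
  remainder 0.

S(f_2,g_4): lcm = x_1*x_2**2. S = 52/43*x_1*x_2 - 6*x_2**2 + 4/43*x_1.
  leading term x_1*x_2: subtract (-13/86)·f_1 from 52/43*x_1*x_2 - 6*x_2**2 + 4/43*x_1 → -6*x_2**2 + 4/43*x_1 + 65/86*x_2 + 26/43
  leading term x_2**2: subtract (-48/43)·g_4 from -6*x_2**2 + 4/43*x_1 + 65/86*x_2 + 26/43 → 4/43*x_1 - 1/2*x_2 + 2/43
  leading term x_1: subtract (-4/43)·g_3 from 4/43*x_1 - 1/2*x_2 + 2/43 → 0
  remainder 0.

S(g_3,g_4): leading monomials are coprime, so the S-polynomial reduces to 0 (Buchberger's first criterion).
Every S-polynomial of the final basis reduces to 0, so we have a Gröbner basis.
Inter-reduce: drop elements whose leading term is divisible by another's, tail-reduce, and make monic.

G = {x_2**2 - 9/43*x_2 - 4/43, x_1 - 43/8*x_2 + 1/2}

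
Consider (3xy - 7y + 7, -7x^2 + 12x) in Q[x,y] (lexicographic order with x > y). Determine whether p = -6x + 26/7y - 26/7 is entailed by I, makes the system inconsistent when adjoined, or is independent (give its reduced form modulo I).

-6x + 26/7y - 26/7 lies in I (it reduces to 0).

First compute the reduced Gröbner basis of I by Buchberger's algorithm.
f_1 = 3xy - 7y + 7, LT = xy.
f_2 = -7x^2 + 12x, LT = x^2.

S(f_1,f_2): lcm = x^2y. S = -13/21xy + 7/3x.
  leading term xy: subtract (-13/63)·f_1 from -13/21xy + 7/3x → 7/3x - 13/9y + 13/9
  leading term x: no divisor's leading term divides it; move 7/3x to the remainder.
  leading term y: no divisor's leading term divides it; move -13/9y to the remainder.
  leading term 1: no divisor's leading term divides it; move 13/9 to the remainder.
  remainder 7/3x - 13/9y + 13/9 ≠ 0; add h_3 = 7/3x - 13/9y + 13/9 to the basis.

S(f_1,h_3): lcm = xy. S = 13/21y^2 - 62/21y + 7/3.
  leading term y^2: no divisor's leading term divides it; move 13/21y^2 to the remainder.
  leading term y: no divisor's leading term divides it; move -62/21y to the remainder.
  leading term 1: no divisor's leading term divides it; move 7/3 to the remainder.
  remainder 13/21y^2 - 62/21y + 7/3 ≠ 0; add h_4 = 13/21y^2 - 62/21y + 7/3 to the basis.

S(f_2,h_3): lcm = x^2. S = 13/21xy - 7/3x.
  leading term xy: subtract (13/63)·f_1 from 13/21xy - 7/3x → -7/3x + 13/9y - 13/9
  leading term x: subtract (-1)·h_3 from -7/3x + 13/9y - 13/9 → 0
  remainder 0.

S(f_1,h_4): lcm = xy^2. S = 62/13xy - 49/13x - 7/3y^2 + 7/3y.
  leading term xy: subtract (62/39)·f_1 from 62/13xy - 49/13x - 7/3y^2 + 7/3y → -49/13x - 7/3y^2 + 175/13y - 434/39
  leading term x: subtract (-21/13)·h_3 from -49/13x - 7/3y^2 + 175/13y - 434/39 → -7/3y^2 + 434/39y - 343/39
  leading term y^2: subtract (-49/13)·h_4 from -7/3y^2 + 434/39y - 343/39 → 0
  remainder 0.

S(f_2,h_4): leading monomials are coprime, so the S-polynomial reduces to 0 (Buchberger's first criterion).
S(h_3,h_4): leading monomials are coprime, so the S-polynomial reduces to 0 (Buchberger's first criterion).
Every S-polynomial of the final basis reduces to 0, so we have a Gröbner basis.
Inter-reduce: drop elements whose leading term is divisible by another's, tail-reduce, and make monic.
Reduced Gröbner basis: {x - 13/21y + 13/21, y^2 - 62/13y + 49/13}.
Label its elements g_1 = x - 13/21y + 13/21, g_2 = y^2 - 62/13y + 49/13.

Reduce p = -6x + 26/7y - 26/7 modulo G:
  leading term x: subtract (-6)·g_1 from -6x + 26/7y - 26/7 → 0
  normal form = 0.
Since the normal form is 0, p ∈ I.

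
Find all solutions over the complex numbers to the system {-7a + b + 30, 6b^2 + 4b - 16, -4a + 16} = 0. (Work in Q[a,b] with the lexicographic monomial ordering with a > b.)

{(4, -2)}

Compute a lex Gröbner basis by Buchberger's algorithm.
f_1 = -7a + b + 30, LT = a.
f_2 = 6b^2 + 4b - 16, LT = b^2.
f_3 = -4a + 16, LT = a.

S(f_1,f_3): lcm = a. S = -1/7b - 2/7.
  leading term b: no divisor's leading term divides it; move -1/7b to the remainder.
  leading term 1: no divisor's leading term divides it; move -2/7 to the remainder.
  remainder -1/7b - 2/7 ≠ 0; add h_4 = -1/7b - 2/7 to the basis.

The other S-polynomials (S(f_1,f_2), S(f_2,f_3), S(f_1,h_4), S(f_2,h_4), S(f_3,h_4)) all reduce to 0 modulo the current basis, so we have a Gröbner basis.
Inter-reduce: drop elements whose leading term is divisible by another's, tail-reduce, and make monic.
Reduced Gröbner basis: {a - 4, b + 2}.

The lex basis is triangular: the last element involves only b. Solving b + 2 = 0 gives b ∈ {-2}; substituting each value into the earlier elements determines the remaining variables.
  b = -2: the earlier basis element becomes a - 4 = 0, giving a = 4 — point (4, -2).
Check: every point annihilates each of the original generators.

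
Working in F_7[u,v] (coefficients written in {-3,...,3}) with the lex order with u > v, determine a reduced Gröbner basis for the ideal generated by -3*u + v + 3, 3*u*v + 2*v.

G = {u + 2*v - 1, v**2 - 2*v}

f_1 = -3*u + v + 3, LT = u.
f_2 = 3*u*v + 2*v, LT = u*v.

S(f_1,f_2): lcm = u*v. S = 2*v**2 + 3*v.
  reduce S modulo (f_1, f_2):
  remainder 2*v**2 + 3*v ≠ 0; add g_3 = 2*v**2 + 3*v to the basis.

The other S-polynomials (S(f_1,g_3), S(f_2,g_3)) all reduce to 0 modulo the current basis, so we have a Gröbner basis.
Inter-reduce: drop elements whose leading term is divisible by another's, tail-reduce, and make monic.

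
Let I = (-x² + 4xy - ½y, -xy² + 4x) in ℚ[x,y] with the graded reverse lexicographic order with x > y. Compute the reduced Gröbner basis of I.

G = {xy² - 4x, y³ - 4y, x² - 4xy + ½y}

f_1 = -x² + 4xy - ½y, LT = x².
f_2 = -xy² + 4x, LT = xy².

S(f_1,f_2): lcm = x²y². S = -4xy³ + ½y³ + 4x².
  reduce S modulo (f_1, f_2):
  remainder ½y³ - 2y ≠ 0; add g_3 = ½y³ - 2y to the basis.

The other S-polynomials (S(f_1,g_3), S(f_2,g_3)) all reduce to 0 modulo the current basis, so we have a Gröbner basis.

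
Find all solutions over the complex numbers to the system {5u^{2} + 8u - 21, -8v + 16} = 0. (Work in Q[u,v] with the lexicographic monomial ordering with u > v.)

Compute a lex Gröbner basis by Buchberger's algorithm.
f_1 = 5u^{2} + 8u - 21, LT = u^{2}.
f_2 = -8v + 16, LT = v.

The S-polynomials (S(f_1,f_2)) all reduce to 0 modulo the current basis, so we have a Gröbner basis.
Inter-reduce: drop elements whose leading term is divisible by another's, tail-reduce, and make monic.
Reduced Gröbner basis: {u^{2} + \tfrac{8}{5}u - \tfrac{21}{5}, v - 2}.

Since the basis is lex-ordered, v - 2 is univariate in v. Its roots are {2}. Back-substituting each root into the other basis elements fixes the other coordinates.
  v = 2: the earlier basis element becomes u^{2} + \tfrac{8}{5}u - \tfrac{21}{5} = 0, giving u = -3, 7/5 — points (-3, 2), (7/5, 2).
This is the nonlinear analogue of row-reducing a linear system.

{(-3, 2), (7/5, 2)}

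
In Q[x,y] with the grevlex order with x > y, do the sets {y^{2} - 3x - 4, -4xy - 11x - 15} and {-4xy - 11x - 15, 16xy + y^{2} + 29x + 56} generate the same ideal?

No, the ideals differ.

Two ideals are equal iff their reduced Gröbner bases coincide (the reduced basis is unique for a fixed ordering).
Buchberger on the first generating set:
f_1 = y^{2} - 3x - 4, LT = y^{2}.
f_2 = -4xy - 11x - 15, LT = xy.

S(f_1,f_2): lcm = xy^{2}. S = -3x^{2} - \tfrac{11}{4}xy - 4x - \tfrac{15}{4}y.
  leading term x^{2}: no divisor's leading term divides it; move -3x^{2} to the remainder.
  leading term xy: subtract (\tfrac{11}{16})·f_2 from -\tfrac{11}{4}xy - 4x - \tfrac{15}{4}y → \tfrac{57}{16}x - \tfrac{15}{4}y + \tfrac{165}{16}
  leading term x: no divisor's leading term divides it; move \tfrac{57}{16}x to the remainder.
  leading term y: no divisor's leading term divides it; move -\tfrac{15}{4}y to the remainder.
  leading term 1: no divisor's leading term divides it; move \tfrac{165}{16} to the remainder.
  remainder -3x^{2} + \tfrac{57}{16}x - \tfrac{15}{4}y + \tfrac{165}{16} ≠ 0; add g_3 = -3x^{2} + \tfrac{57}{16}x - \tfrac{15}{4}y + \tfrac{165}{16} to the basis.

The other S-polynomials (S(f_1,g_3), S(f_2,g_3)) all reduce to 0 modulo the current basis, so we have a Gröbner basis.
Inter-reduce: drop elements whose leading term is divisible by another's, tail-reduce, and make monic.
Reduced Gröbner basis: {x^{2} - \tfrac{19}{16}x + \tfrac{5}{4}y - \tfrac{55}{16}, xy + \tfrac{11}{4}x + \tfrac{15}{4}, y^{2} - 3x - 4}.

Buchberger on the second generating set:
h_1 = -4xy - 11x - 15, LT = xy.
h_2 = 16xy + y^{2} + 29x + 56, LT = xy.

S(h_1,h_2): lcm = xy. S = -\tfrac{1}{16}y^{2} + \tfrac{15}{16}x + \tfrac{1}{4}.
  leading term y^{2}: no divisor's leading term divides it; move -\tfrac{1}{16}y^{2} to the remainder.
  leading term x: no divisor's leading term divides it; move \tfrac{15}{16}x to the remainder.
  leading term 1: no divisor's leading term divides it; move \tfrac{1}{4} to the remainder.
  remainder -\tfrac{1}{16}y^{2} + \tfrac{15}{16}x + \tfrac{1}{4} ≠ 0; add k_3 = -\tfrac{1}{16}y^{2} + \tfrac{15}{16}x + \tfrac{1}{4} to the basis.

S(h_1,k_3): lcm = xy^{2}. S = 15x^{2} + \tfrac{11}{4}xy + 4x + \tfrac{15}{4}y.
  leading term x^{2}: no divisor's leading term divides it; move 15x^{2} to the remainder.
  leading term xy: subtract (-\tfrac{11}{16})·h_1 from \tfrac{11}{4}xy + 4x + \tfrac{15}{4}y → -\tfrac{57}{16}x + \tfrac{15}{4}y - \tfrac{165}{16}
  leading term x: no divisor's leading term divides it; move -\tfrac{57}{16}x to the remainder.
  leading term y: no divisor's leading term divides it; move \tfrac{15}{4}y to the remainder.
  leading term 1: no divisor's leading term divides it; move -\tfrac{165}{16} to the remainder.
  remainder 15x^{2} - \tfrac{57}{16}x + \tfrac{15}{4}y - \tfrac{165}{16} ≠ 0; add k_4 = 15x^{2} - \tfrac{57}{16}x + \tfrac{15}{4}y - \tfrac{165}{16} to the basis.

The other S-polynomials (S(h_2,k_3), S(h_1,k_4), S(h_2,k_4), S(k_3,k_4)) all reduce to 0 modulo the current basis, so we have a Gröbner basis.
Inter-reduce: drop elements whose leading term is divisible by another's, tail-reduce, and make monic.
Reduced Gröbner basis: {x^{2} - \tfrac{19}{80}x + \tfrac{1}{4}y - \tfrac{11}{16}, xy + \tfrac{11}{4}x + \tfrac{15}{4}, y^{2} - 15x - 4}.

Since the reduced bases disagree, the two ideals are not the same.
The choice of monomial ordering does not affect the verdict — as long as both bases are computed under the same ordering, their equality decides ideal equality.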